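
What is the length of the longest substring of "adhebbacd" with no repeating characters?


Input: "adhebbacd"
Sliding window (track last position of each char):
  Position 0 ('a'): window [0,0] length 1 -- new best
  Position 1 ('d'): window [0,1] length 2 -- new best
  Position 2 ('h'): window [0,2] length 3 -- new best
  Position 3 ('e'): window [0,3] length 4 -- new best
  Position 4 ('b'): window [0,4] length 5 -- new best
  Position 5 ('b'): repeat (last at 4), move window start to 5
  Position 5 ('b'): window [5,5] length 1
  Position 6 ('a'): window [5,6] length 2
  Position 7 ('c'): window [5,7] length 3
  Position 8 ('d'): window [5,8] length 4
Longest substring with no repeats: "adheb" with length 5

5


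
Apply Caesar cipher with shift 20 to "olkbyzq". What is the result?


Caesar cipher: shift "olkbyzq" by 20
  'o' (pos 14) + 20 = pos 8 = 'i'
  'l' (pos 11) + 20 = pos 5 = 'f'
  'k' (pos 10) + 20 = pos 4 = 'e'
  'b' (pos 1) + 20 = pos 21 = 'v'
  'y' (pos 24) + 20 = pos 18 = 's'
  'z' (pos 25) + 20 = pos 19 = 't'
  'q' (pos 16) + 20 = pos 10 = 'k'
Result: ifevstk

ifevstk


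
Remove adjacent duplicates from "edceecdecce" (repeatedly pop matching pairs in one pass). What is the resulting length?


Input: edceecdecce
Stack-based adjacent duplicate removal:
  Read 'e': push. Stack: e
  Read 'd': push. Stack: ed
  Read 'c': push. Stack: edc
  Read 'e': push. Stack: edce
  Read 'e': matches stack top 'e' => pop. Stack: edc
  Read 'c': matches stack top 'c' => pop. Stack: ed
  Read 'd': matches stack top 'd' => pop. Stack: e
  Read 'e': matches stack top 'e' => pop. Stack: (empty)
  Read 'c': push. Stack: c
  Read 'c': matches stack top 'c' => pop. Stack: (empty)
  Read 'e': push. Stack: e
Final stack: "e" (length 1)

1


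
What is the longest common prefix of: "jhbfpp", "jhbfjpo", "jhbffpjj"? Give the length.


Words: jhbfpp, jhbfjpo, jhbffpjj
  Position 0: all 'j' => match
  Position 1: all 'h' => match
  Position 2: all 'b' => match
  Position 3: all 'f' => match
  Position 4: ('p', 'j', 'f') => mismatch, stop
LCP = "jhbf" (length 4)

4


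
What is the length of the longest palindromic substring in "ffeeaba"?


Input: "ffeeaba"
Checking substrings for palindromes:
  [4:7] "aba" (len 3) => palindrome
  [0:2] "ff" (len 2) => palindrome
  [2:4] "ee" (len 2) => palindrome
Longest palindromic substring: "aba" with length 3

3


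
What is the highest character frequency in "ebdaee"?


Input: ebdaee
Character counts:
  'a': 1
  'b': 1
  'd': 1
  'e': 3
Maximum frequency: 3

3


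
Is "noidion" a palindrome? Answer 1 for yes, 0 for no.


Input: noidion
Reversed: noidion
  Compare pos 0 ('n') with pos 6 ('n'): match
  Compare pos 1 ('o') with pos 5 ('o'): match
  Compare pos 2 ('i') with pos 4 ('i'): match
Result: palindrome

1


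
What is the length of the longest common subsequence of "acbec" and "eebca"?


LCS of "acbec" and "eebca"
DP table:
           e    e    b    c    a
      0    0    0    0    0    0
  a   0    0    0    0    0    1
  c   0    0    0    0    1    1
  b   0    0    0    1    1    1
  e   0    1    1    1    1    1
  c   0    1    1    1    2    2
LCS length = dp[5][5] = 2

2


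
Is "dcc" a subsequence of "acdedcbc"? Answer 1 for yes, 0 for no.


Check if "dcc" is a subsequence of "acdedcbc"
Greedy scan:
  Position 0 ('a'): no match needed
  Position 1 ('c'): no match needed
  Position 2 ('d'): matches sub[0] = 'd'
  Position 3 ('e'): no match needed
  Position 4 ('d'): no match needed
  Position 5 ('c'): matches sub[1] = 'c'
  Position 6 ('b'): no match needed
  Position 7 ('c'): matches sub[2] = 'c'
All 3 characters matched => is a subsequence

1


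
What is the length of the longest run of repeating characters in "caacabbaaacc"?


Input: "caacabbaaacc"
Scanning for longest run:
  Position 1 ('a'): new char, reset run to 1
  Position 2 ('a'): continues run of 'a', length=2
  Position 3 ('c'): new char, reset run to 1
  Position 4 ('a'): new char, reset run to 1
  Position 5 ('b'): new char, reset run to 1
  Position 6 ('b'): continues run of 'b', length=2
  Position 7 ('a'): new char, reset run to 1
  Position 8 ('a'): continues run of 'a', length=2
  Position 9 ('a'): continues run of 'a', length=3
  Position 10 ('c'): new char, reset run to 1
  Position 11 ('c'): continues run of 'c', length=2
Longest run: 'a' with length 3

3


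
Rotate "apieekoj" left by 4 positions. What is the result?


Input: "apieekoj", rotate left by 4
First 4 characters: "apie"
Remaining characters: "ekoj"
Concatenate remaining + first: "ekoj" + "apie" = "ekojapie"

ekojapie


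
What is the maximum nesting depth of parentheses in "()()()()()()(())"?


Input: "()()()()()()(())"
Tracking depth:
  Position 0 '(': depth becomes 1
  Position 1 ')': depth becomes 0
  Position 2 '(': depth becomes 1
  Position 3 ')': depth becomes 0
  Position 4 '(': depth becomes 1
  Position 5 ')': depth becomes 0
  Position 6 '(': depth becomes 1
  Position 7 ')': depth becomes 0
  Position 8 '(': depth becomes 1
  Position 9 ')': depth becomes 0
  Position 10 '(': depth becomes 1
  Position 11 ')': depth becomes 0
  Position 12 '(': depth becomes 1
  Position 13 '(': depth becomes 2
  Position 14 ')': depth becomes 1
  Position 15 ')': depth becomes 0
Maximum depth reached: 2

2


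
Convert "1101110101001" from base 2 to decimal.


Input: "1101110101001" in base 2
Positional expansion:
  Digit '1' (value 1) x 2^12 = 4096
  Digit '1' (value 1) x 2^11 = 2048
  Digit '0' (value 0) x 2^10 = 0
  Digit '1' (value 1) x 2^9 = 512
  Digit '1' (value 1) x 2^8 = 256
  Digit '1' (value 1) x 2^7 = 128
  Digit '0' (value 0) x 2^6 = 0
  Digit '1' (value 1) x 2^5 = 32
  Digit '0' (value 0) x 2^4 = 0
  Digit '1' (value 1) x 2^3 = 8
  Digit '0' (value 0) x 2^2 = 0
  Digit '0' (value 0) x 2^1 = 0
  Digit '1' (value 1) x 2^0 = 1
Sum = 7081

7081


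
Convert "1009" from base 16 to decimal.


Input: "1009" in base 16
Positional expansion:
  Digit '1' (value 1) x 16^3 = 4096
  Digit '0' (value 0) x 16^2 = 0
  Digit '0' (value 0) x 16^1 = 0
  Digit '9' (value 9) x 16^0 = 9
Sum = 4105

4105


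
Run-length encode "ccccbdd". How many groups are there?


Input: ccccbdd
Scanning for consecutive runs:
  Group 1: 'c' x 4 (positions 0-3)
  Group 2: 'b' x 1 (positions 4-4)
  Group 3: 'd' x 2 (positions 5-6)
Total groups: 3

3


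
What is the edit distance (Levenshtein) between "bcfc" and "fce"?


Computing edit distance: "bcfc" -> "fce"
DP table:
           f    c    e
      0    1    2    3
  b   1    1    2    3
  c   2    2    1    2
  f   3    2    2    2
  c   4    3    2    3
Edit distance = dp[4][3] = 3

3


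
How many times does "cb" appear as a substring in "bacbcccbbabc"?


Searching for "cb" in "bacbcccbbabc"
Scanning each position:
  Position 0: "ba" => no
  Position 1: "ac" => no
  Position 2: "cb" => MATCH
  Position 3: "bc" => no
  Position 4: "cc" => no
  Position 5: "cc" => no
  Position 6: "cb" => MATCH
  Position 7: "bb" => no
  Position 8: "ba" => no
  Position 9: "ab" => no
  Position 10: "bc" => no
Total occurrences: 2

2


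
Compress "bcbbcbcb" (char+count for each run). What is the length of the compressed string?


Input: bcbbcbcb
Runs:
  'b' x 1 => "b1"
  'c' x 1 => "c1"
  'b' x 2 => "b2"
  'c' x 1 => "c1"
  'b' x 1 => "b1"
  'c' x 1 => "c1"
  'b' x 1 => "b1"
Compressed: "b1c1b2c1b1c1b1"
Compressed length: 14

14


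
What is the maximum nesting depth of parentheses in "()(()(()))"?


Input: "()(()(()))"
Tracking depth:
  Position 0 '(': depth becomes 1
  Position 1 ')': depth becomes 0
  Position 2 '(': depth becomes 1
  Position 3 '(': depth becomes 2
  Position 4 ')': depth becomes 1
  Position 5 '(': depth becomes 2
  Position 6 '(': depth becomes 3
  Position 7 ')': depth becomes 2
  Position 8 ')': depth becomes 1
  Position 9 ')': depth becomes 0
Maximum depth reached: 3

3


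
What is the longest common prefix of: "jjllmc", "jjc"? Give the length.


Words: jjllmc, jjc
  Position 0: all 'j' => match
  Position 1: all 'j' => match
  Position 2: ('l', 'c') => mismatch, stop
LCP = "jj" (length 2)

2


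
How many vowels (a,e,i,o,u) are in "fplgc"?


Input: fplgc
Checking each character:
  'f' at position 0: consonant
  'p' at position 1: consonant
  'l' at position 2: consonant
  'g' at position 3: consonant
  'c' at position 4: consonant
Total vowels: 0

0


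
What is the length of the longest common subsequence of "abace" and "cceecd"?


LCS of "abace" and "cceecd"
DP table:
           c    c    e    e    c    d
      0    0    0    0    0    0    0
  a   0    0    0    0    0    0    0
  b   0    0    0    0    0    0    0
  a   0    0    0    0    0    0    0
  c   0    1    1    1    1    1    1
  e   0    1    1    2    2    2    2
LCS length = dp[5][6] = 2

2


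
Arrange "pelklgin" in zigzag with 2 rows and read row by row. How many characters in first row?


Zigzag "pelklgin" into 2 rows:
Placing characters:
  'p' => row 0
  'e' => row 1
  'l' => row 0
  'k' => row 1
  'l' => row 0
  'g' => row 1
  'i' => row 0
  'n' => row 1
Rows:
  Row 0: "plli"
  Row 1: "ekgn"
First row length: 4

4


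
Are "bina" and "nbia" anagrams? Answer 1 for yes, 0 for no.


Strings: "bina", "nbia"
Sorted first:  abin
Sorted second: abin
Sorted forms match => anagrams

1


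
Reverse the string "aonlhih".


Input: aonlhih
Reading characters right to left:
  Position 6: 'h'
  Position 5: 'i'
  Position 4: 'h'
  Position 3: 'l'
  Position 2: 'n'
  Position 1: 'o'
  Position 0: 'a'
Reversed: hihlnoa

hihlnoa


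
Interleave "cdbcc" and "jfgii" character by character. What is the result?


Interleaving "cdbcc" and "jfgii":
  Position 0: 'c' from first, 'j' from second => "cj"
  Position 1: 'd' from first, 'f' from second => "df"
  Position 2: 'b' from first, 'g' from second => "bg"
  Position 3: 'c' from first, 'i' from second => "ci"
  Position 4: 'c' from first, 'i' from second => "ci"
Result: cjdfbgcici

cjdfbgcici


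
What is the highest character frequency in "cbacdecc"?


Input: cbacdecc
Character counts:
  'a': 1
  'b': 1
  'c': 4
  'd': 1
  'e': 1
Maximum frequency: 4

4


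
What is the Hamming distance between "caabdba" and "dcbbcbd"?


Comparing "caabdba" and "dcbbcbd" position by position:
  Position 0: 'c' vs 'd' => differ
  Position 1: 'a' vs 'c' => differ
  Position 2: 'a' vs 'b' => differ
  Position 3: 'b' vs 'b' => same
  Position 4: 'd' vs 'c' => differ
  Position 5: 'b' vs 'b' => same
  Position 6: 'a' vs 'd' => differ
Total differences (Hamming distance): 5

5


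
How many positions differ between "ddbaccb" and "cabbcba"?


Comparing "ddbaccb" and "cabbcba" position by position:
  Position 0: 'd' vs 'c' => DIFFER
  Position 1: 'd' vs 'a' => DIFFER
  Position 2: 'b' vs 'b' => same
  Position 3: 'a' vs 'b' => DIFFER
  Position 4: 'c' vs 'c' => same
  Position 5: 'c' vs 'b' => DIFFER
  Position 6: 'b' vs 'a' => DIFFER
Positions that differ: 5

5


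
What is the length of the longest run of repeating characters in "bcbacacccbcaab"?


Input: "bcbacacccbcaab"
Scanning for longest run:
  Position 1 ('c'): new char, reset run to 1
  Position 2 ('b'): new char, reset run to 1
  Position 3 ('a'): new char, reset run to 1
  Position 4 ('c'): new char, reset run to 1
  Position 5 ('a'): new char, reset run to 1
  Position 6 ('c'): new char, reset run to 1
  Position 7 ('c'): continues run of 'c', length=2
  Position 8 ('c'): continues run of 'c', length=3
  Position 9 ('b'): new char, reset run to 1
  Position 10 ('c'): new char, reset run to 1
  Position 11 ('a'): new char, reset run to 1
  Position 12 ('a'): continues run of 'a', length=2
  Position 13 ('b'): new char, reset run to 1
Longest run: 'c' with length 3

3


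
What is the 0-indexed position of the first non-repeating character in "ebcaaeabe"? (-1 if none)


Input: ebcaaeabe
Character frequencies:
  'a': 3
  'b': 2
  'c': 1
  'e': 3
Scanning left to right for freq == 1:
  Position 0 ('e'): freq=3, skip
  Position 1 ('b'): freq=2, skip
  Position 2 ('c'): unique! => answer = 2

2


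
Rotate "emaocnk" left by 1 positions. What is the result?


Input: "emaocnk", rotate left by 1
First 1 characters: "e"
Remaining characters: "maocnk"
Concatenate remaining + first: "maocnk" + "e" = "maocnke"

maocnke


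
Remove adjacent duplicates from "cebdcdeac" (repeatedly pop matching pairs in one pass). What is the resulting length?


Input: cebdcdeac
Stack-based adjacent duplicate removal:
  Read 'c': push. Stack: c
  Read 'e': push. Stack: ce
  Read 'b': push. Stack: ceb
  Read 'd': push. Stack: cebd
  Read 'c': push. Stack: cebdc
  Read 'd': push. Stack: cebdcd
  Read 'e': push. Stack: cebdcde
  Read 'a': push. Stack: cebdcdea
  Read 'c': push. Stack: cebdcdeac
Final stack: "cebdcdeac" (length 9)

9


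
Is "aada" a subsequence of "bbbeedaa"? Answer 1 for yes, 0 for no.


Check if "aada" is a subsequence of "bbbeedaa"
Greedy scan:
  Position 0 ('b'): no match needed
  Position 1 ('b'): no match needed
  Position 2 ('b'): no match needed
  Position 3 ('e'): no match needed
  Position 4 ('e'): no match needed
  Position 5 ('d'): no match needed
  Position 6 ('a'): matches sub[0] = 'a'
  Position 7 ('a'): matches sub[1] = 'a'
Only matched 2/4 characters => not a subsequence

0


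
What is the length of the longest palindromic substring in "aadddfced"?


Input: "aadddfced"
Checking substrings for palindromes:
  [2:5] "ddd" (len 3) => palindrome
  [0:2] "aa" (len 2) => palindrome
  [2:4] "dd" (len 2) => palindrome
  [3:5] "dd" (len 2) => palindrome
Longest palindromic substring: "ddd" with length 3

3


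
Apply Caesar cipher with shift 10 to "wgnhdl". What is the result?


Caesar cipher: shift "wgnhdl" by 10
  'w' (pos 22) + 10 = pos 6 = 'g'
  'g' (pos 6) + 10 = pos 16 = 'q'
  'n' (pos 13) + 10 = pos 23 = 'x'
  'h' (pos 7) + 10 = pos 17 = 'r'
  'd' (pos 3) + 10 = pos 13 = 'n'
  'l' (pos 11) + 10 = pos 21 = 'v'
Result: gqxrnv

gqxrnv


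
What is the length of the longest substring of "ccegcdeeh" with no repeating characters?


Input: "ccegcdeeh"
Sliding window (track last position of each char):
  Position 0 ('c'): window [0,0] length 1 -- new best
  Position 1 ('c'): repeat (last at 0), move window start to 1
  Position 1 ('c'): window [1,1] length 1
  Position 2 ('e'): window [1,2] length 2 -- new best
  Position 3 ('g'): window [1,3] length 3 -- new best
  Position 4 ('c'): repeat (last at 1), move window start to 2
  Position 4 ('c'): window [2,4] length 3
  Position 5 ('d'): window [2,5] length 4 -- new best
  Position 6 ('e'): repeat (last at 2), move window start to 3
  Position 6 ('e'): window [3,6] length 4
  Position 7 ('e'): repeat (last at 6), move window start to 7
  Position 7 ('e'): window [7,7] length 1
  Position 8 ('h'): window [7,8] length 2
Longest substring with no repeats: "egcd" with length 4

4


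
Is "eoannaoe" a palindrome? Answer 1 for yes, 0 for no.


Input: eoannaoe
Reversed: eoannaoe
  Compare pos 0 ('e') with pos 7 ('e'): match
  Compare pos 1 ('o') with pos 6 ('o'): match
  Compare pos 2 ('a') with pos 5 ('a'): match
  Compare pos 3 ('n') with pos 4 ('n'): match
Result: palindrome

1


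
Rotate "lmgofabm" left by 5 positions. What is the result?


Input: "lmgofabm", rotate left by 5
First 5 characters: "lmgof"
Remaining characters: "abm"
Concatenate remaining + first: "abm" + "lmgof" = "abmlmgof"

abmlmgof


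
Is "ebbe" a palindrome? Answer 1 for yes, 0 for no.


Input: ebbe
Reversed: ebbe
  Compare pos 0 ('e') with pos 3 ('e'): match
  Compare pos 1 ('b') with pos 2 ('b'): match
Result: palindrome

1


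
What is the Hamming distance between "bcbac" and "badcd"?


Comparing "bcbac" and "badcd" position by position:
  Position 0: 'b' vs 'b' => same
  Position 1: 'c' vs 'a' => differ
  Position 2: 'b' vs 'd' => differ
  Position 3: 'a' vs 'c' => differ
  Position 4: 'c' vs 'd' => differ
Total differences (Hamming distance): 4

4


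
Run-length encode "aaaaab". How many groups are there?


Input: aaaaab
Scanning for consecutive runs:
  Group 1: 'a' x 5 (positions 0-4)
  Group 2: 'b' x 1 (positions 5-5)
Total groups: 2

2


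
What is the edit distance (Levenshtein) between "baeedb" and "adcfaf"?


Computing edit distance: "baeedb" -> "adcfaf"
DP table:
           a    d    c    f    a    f
      0    1    2    3    4    5    6
  b   1    1    2    3    4    5    6
  a   2    1    2    3    4    4    5
  e   3    2    2    3    4    5    5
  e   4    3    3    3    4    5    6
  d   5    4    3    4    4    5    6
  b   6    5    4    4    5    5    6
Edit distance = dp[6][6] = 6

6


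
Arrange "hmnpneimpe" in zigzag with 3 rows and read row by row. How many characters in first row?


Zigzag "hmnpneimpe" into 3 rows:
Placing characters:
  'h' => row 0
  'm' => row 1
  'n' => row 2
  'p' => row 1
  'n' => row 0
  'e' => row 1
  'i' => row 2
  'm' => row 1
  'p' => row 0
  'e' => row 1
Rows:
  Row 0: "hnp"
  Row 1: "mpeme"
  Row 2: "ni"
First row length: 3

3


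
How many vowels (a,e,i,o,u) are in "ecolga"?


Input: ecolga
Checking each character:
  'e' at position 0: vowel (running total: 1)
  'c' at position 1: consonant
  'o' at position 2: vowel (running total: 2)
  'l' at position 3: consonant
  'g' at position 4: consonant
  'a' at position 5: vowel (running total: 3)
Total vowels: 3

3


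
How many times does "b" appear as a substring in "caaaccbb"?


Searching for "b" in "caaaccbb"
Scanning each position:
  Position 0: "c" => no
  Position 1: "a" => no
  Position 2: "a" => no
  Position 3: "a" => no
  Position 4: "c" => no
  Position 5: "c" => no
  Position 6: "b" => MATCH
  Position 7: "b" => MATCH
Total occurrences: 2

2


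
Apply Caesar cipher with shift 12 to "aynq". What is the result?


Caesar cipher: shift "aynq" by 12
  'a' (pos 0) + 12 = pos 12 = 'm'
  'y' (pos 24) + 12 = pos 10 = 'k'
  'n' (pos 13) + 12 = pos 25 = 'z'
  'q' (pos 16) + 12 = pos 2 = 'c'
Result: mkzc

mkzc


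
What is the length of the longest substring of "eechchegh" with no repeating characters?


Input: "eechchegh"
Sliding window (track last position of each char):
  Position 0 ('e'): window [0,0] length 1 -- new best
  Position 1 ('e'): repeat (last at 0), move window start to 1
  Position 1 ('e'): window [1,1] length 1
  Position 2 ('c'): window [1,2] length 2 -- new best
  Position 3 ('h'): window [1,3] length 3 -- new best
  Position 4 ('c'): repeat (last at 2), move window start to 3
  Position 4 ('c'): window [3,4] length 2
  Position 5 ('h'): repeat (last at 3), move window start to 4
  Position 5 ('h'): window [4,5] length 2
  Position 6 ('e'): window [4,6] length 3
  Position 7 ('g'): window [4,7] length 4 -- new best
  Position 8 ('h'): repeat (last at 5), move window start to 6
  Position 8 ('h'): window [6,8] length 3
Longest substring with no repeats: "cheg" with length 4

4


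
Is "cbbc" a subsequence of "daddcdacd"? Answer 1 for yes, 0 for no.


Check if "cbbc" is a subsequence of "daddcdacd"
Greedy scan:
  Position 0 ('d'): no match needed
  Position 1 ('a'): no match needed
  Position 2 ('d'): no match needed
  Position 3 ('d'): no match needed
  Position 4 ('c'): matches sub[0] = 'c'
  Position 5 ('d'): no match needed
  Position 6 ('a'): no match needed
  Position 7 ('c'): no match needed
  Position 8 ('d'): no match needed
Only matched 1/4 characters => not a subsequence

0


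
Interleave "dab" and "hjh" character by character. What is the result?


Interleaving "dab" and "hjh":
  Position 0: 'd' from first, 'h' from second => "dh"
  Position 1: 'a' from first, 'j' from second => "aj"
  Position 2: 'b' from first, 'h' from second => "bh"
Result: dhajbh

dhajbh


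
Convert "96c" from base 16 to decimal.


Input: "96c" in base 16
Positional expansion:
  Digit '9' (value 9) x 16^2 = 2304
  Digit '6' (value 6) x 16^1 = 96
  Digit 'c' (value 12) x 16^0 = 12
Sum = 2412

2412


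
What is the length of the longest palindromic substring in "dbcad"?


Input: "dbcad"
Checking substrings for palindromes:
  No multi-char palindromic substrings found
Longest palindromic substring: "d" with length 1

1


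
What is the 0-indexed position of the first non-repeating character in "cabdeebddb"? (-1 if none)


Input: cabdeebddb
Character frequencies:
  'a': 1
  'b': 3
  'c': 1
  'd': 3
  'e': 2
Scanning left to right for freq == 1:
  Position 0 ('c'): unique! => answer = 0

0


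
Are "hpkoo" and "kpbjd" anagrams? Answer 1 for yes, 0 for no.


Strings: "hpkoo", "kpbjd"
Sorted first:  hkoop
Sorted second: bdjkp
Differ at position 0: 'h' vs 'b' => not anagrams

0


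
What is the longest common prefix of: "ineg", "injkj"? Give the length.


Words: ineg, injkj
  Position 0: all 'i' => match
  Position 1: all 'n' => match
  Position 2: ('e', 'j') => mismatch, stop
LCP = "in" (length 2)

2


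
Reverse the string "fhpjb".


Input: fhpjb
Reading characters right to left:
  Position 4: 'b'
  Position 3: 'j'
  Position 2: 'p'
  Position 1: 'h'
  Position 0: 'f'
Reversed: bjphf

bjphf


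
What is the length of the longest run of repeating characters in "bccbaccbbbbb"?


Input: "bccbaccbbbbb"
Scanning for longest run:
  Position 1 ('c'): new char, reset run to 1
  Position 2 ('c'): continues run of 'c', length=2
  Position 3 ('b'): new char, reset run to 1
  Position 4 ('a'): new char, reset run to 1
  Position 5 ('c'): new char, reset run to 1
  Position 6 ('c'): continues run of 'c', length=2
  Position 7 ('b'): new char, reset run to 1
  Position 8 ('b'): continues run of 'b', length=2
  Position 9 ('b'): continues run of 'b', length=3
  Position 10 ('b'): continues run of 'b', length=4
  Position 11 ('b'): continues run of 'b', length=5
Longest run: 'b' with length 5

5


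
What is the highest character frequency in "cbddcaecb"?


Input: cbddcaecb
Character counts:
  'a': 1
  'b': 2
  'c': 3
  'd': 2
  'e': 1
Maximum frequency: 3

3


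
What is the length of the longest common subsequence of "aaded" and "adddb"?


LCS of "aaded" and "adddb"
DP table:
           a    d    d    d    b
      0    0    0    0    0    0
  a   0    1    1    1    1    1
  a   0    1    1    1    1    1
  d   0    1    2    2    2    2
  e   0    1    2    2    2    2
  d   0    1    2    3    3    3
LCS length = dp[5][5] = 3

3


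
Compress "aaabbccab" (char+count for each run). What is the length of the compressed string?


Input: aaabbccab
Runs:
  'a' x 3 => "a3"
  'b' x 2 => "b2"
  'c' x 2 => "c2"
  'a' x 1 => "a1"
  'b' x 1 => "b1"
Compressed: "a3b2c2a1b1"
Compressed length: 10

10


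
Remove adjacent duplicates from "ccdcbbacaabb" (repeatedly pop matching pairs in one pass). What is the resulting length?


Input: ccdcbbacaabb
Stack-based adjacent duplicate removal:
  Read 'c': push. Stack: c
  Read 'c': matches stack top 'c' => pop. Stack: (empty)
  Read 'd': push. Stack: d
  Read 'c': push. Stack: dc
  Read 'b': push. Stack: dcb
  Read 'b': matches stack top 'b' => pop. Stack: dc
  Read 'a': push. Stack: dca
  Read 'c': push. Stack: dcac
  Read 'a': push. Stack: dcaca
  Read 'a': matches stack top 'a' => pop. Stack: dcac
  Read 'b': push. Stack: dcacb
  Read 'b': matches stack top 'b' => pop. Stack: dcac
Final stack: "dcac" (length 4)

4


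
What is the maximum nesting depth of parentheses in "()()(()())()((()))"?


Input: "()()(()())()((()))"
Tracking depth:
  Position 0 '(': depth becomes 1
  Position 1 ')': depth becomes 0
  Position 2 '(': depth becomes 1
  Position 3 ')': depth becomes 0
  Position 4 '(': depth becomes 1
  Position 5 '(': depth becomes 2
  Position 6 ')': depth becomes 1
  Position 7 '(': depth becomes 2
  Position 8 ')': depth becomes 1
  Position 9 ')': depth becomes 0
  Position 10 '(': depth becomes 1
  Position 11 ')': depth becomes 0
  Position 12 '(': depth becomes 1
  Position 13 '(': depth becomes 2
  Position 14 '(': depth becomes 3
  Position 15 ')': depth becomes 2
  Position 16 ')': depth becomes 1
  Position 17 ')': depth becomes 0
Maximum depth reached: 3

3


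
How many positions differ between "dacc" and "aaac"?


Comparing "dacc" and "aaac" position by position:
  Position 0: 'd' vs 'a' => DIFFER
  Position 1: 'a' vs 'a' => same
  Position 2: 'c' vs 'a' => DIFFER
  Position 3: 'c' vs 'c' => same
Positions that differ: 2

2


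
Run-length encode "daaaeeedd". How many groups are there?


Input: daaaeeedd
Scanning for consecutive runs:
  Group 1: 'd' x 1 (positions 0-0)
  Group 2: 'a' x 3 (positions 1-3)
  Group 3: 'e' x 3 (positions 4-6)
  Group 4: 'd' x 2 (positions 7-8)
Total groups: 4

4


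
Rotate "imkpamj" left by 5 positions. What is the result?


Input: "imkpamj", rotate left by 5
First 5 characters: "imkpa"
Remaining characters: "mj"
Concatenate remaining + first: "mj" + "imkpa" = "mjimkpa"

mjimkpa


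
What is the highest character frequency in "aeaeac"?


Input: aeaeac
Character counts:
  'a': 3
  'c': 1
  'e': 2
Maximum frequency: 3

3


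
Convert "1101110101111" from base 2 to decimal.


Input: "1101110101111" in base 2
Positional expansion:
  Digit '1' (value 1) x 2^12 = 4096
  Digit '1' (value 1) x 2^11 = 2048
  Digit '0' (value 0) x 2^10 = 0
  Digit '1' (value 1) x 2^9 = 512
  Digit '1' (value 1) x 2^8 = 256
  Digit '1' (value 1) x 2^7 = 128
  Digit '0' (value 0) x 2^6 = 0
  Digit '1' (value 1) x 2^5 = 32
  Digit '0' (value 0) x 2^4 = 0
  Digit '1' (value 1) x 2^3 = 8
  Digit '1' (value 1) x 2^2 = 4
  Digit '1' (value 1) x 2^1 = 2
  Digit '1' (value 1) x 2^0 = 1
Sum = 7087

7087


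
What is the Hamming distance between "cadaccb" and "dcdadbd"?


Comparing "cadaccb" and "dcdadbd" position by position:
  Position 0: 'c' vs 'd' => differ
  Position 1: 'a' vs 'c' => differ
  Position 2: 'd' vs 'd' => same
  Position 3: 'a' vs 'a' => same
  Position 4: 'c' vs 'd' => differ
  Position 5: 'c' vs 'b' => differ
  Position 6: 'b' vs 'd' => differ
Total differences (Hamming distance): 5

5


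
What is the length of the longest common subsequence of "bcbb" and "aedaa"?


LCS of "bcbb" and "aedaa"
DP table:
           a    e    d    a    a
      0    0    0    0    0    0
  b   0    0    0    0    0    0
  c   0    0    0    0    0    0
  b   0    0    0    0    0    0
  b   0    0    0    0    0    0
LCS length = dp[4][5] = 0

0


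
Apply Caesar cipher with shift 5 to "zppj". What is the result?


Caesar cipher: shift "zppj" by 5
  'z' (pos 25) + 5 = pos 4 = 'e'
  'p' (pos 15) + 5 = pos 20 = 'u'
  'p' (pos 15) + 5 = pos 20 = 'u'
  'j' (pos 9) + 5 = pos 14 = 'o'
Result: euuo

euuo


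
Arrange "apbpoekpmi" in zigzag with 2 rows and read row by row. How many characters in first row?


Zigzag "apbpoekpmi" into 2 rows:
Placing characters:
  'a' => row 0
  'p' => row 1
  'b' => row 0
  'p' => row 1
  'o' => row 0
  'e' => row 1
  'k' => row 0
  'p' => row 1
  'm' => row 0
  'i' => row 1
Rows:
  Row 0: "abokm"
  Row 1: "ppepi"
First row length: 5

5


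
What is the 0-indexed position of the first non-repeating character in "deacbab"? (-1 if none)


Input: deacbab
Character frequencies:
  'a': 2
  'b': 2
  'c': 1
  'd': 1
  'e': 1
Scanning left to right for freq == 1:
  Position 0 ('d'): unique! => answer = 0

0


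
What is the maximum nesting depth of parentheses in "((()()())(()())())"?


Input: "((()()())(()())())"
Tracking depth:
  Position 0 '(': depth becomes 1
  Position 1 '(': depth becomes 2
  Position 2 '(': depth becomes 3
  Position 3 ')': depth becomes 2
  Position 4 '(': depth becomes 3
  Position 5 ')': depth becomes 2
  Position 6 '(': depth becomes 3
  Position 7 ')': depth becomes 2
  Position 8 ')': depth becomes 1
  Position 9 '(': depth becomes 2
  Position 10 '(': depth becomes 3
  Position 11 ')': depth becomes 2
  Position 12 '(': depth becomes 3
  Position 13 ')': depth becomes 2
  Position 14 ')': depth becomes 1
  Position 15 '(': depth becomes 2
  Position 16 ')': depth becomes 1
  Position 17 ')': depth becomes 0
Maximum depth reached: 3

3


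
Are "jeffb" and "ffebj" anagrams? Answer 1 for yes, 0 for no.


Strings: "jeffb", "ffebj"
Sorted first:  beffj
Sorted second: beffj
Sorted forms match => anagrams

1


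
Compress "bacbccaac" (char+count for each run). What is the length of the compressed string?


Input: bacbccaac
Runs:
  'b' x 1 => "b1"
  'a' x 1 => "a1"
  'c' x 1 => "c1"
  'b' x 1 => "b1"
  'c' x 2 => "c2"
  'a' x 2 => "a2"
  'c' x 1 => "c1"
Compressed: "b1a1c1b1c2a2c1"
Compressed length: 14

14


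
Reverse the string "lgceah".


Input: lgceah
Reading characters right to left:
  Position 5: 'h'
  Position 4: 'a'
  Position 3: 'e'
  Position 2: 'c'
  Position 1: 'g'
  Position 0: 'l'
Reversed: haecgl

haecgl


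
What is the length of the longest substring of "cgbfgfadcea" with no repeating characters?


Input: "cgbfgfadcea"
Sliding window (track last position of each char):
  Position 0 ('c'): window [0,0] length 1 -- new best
  Position 1 ('g'): window [0,1] length 2 -- new best
  Position 2 ('b'): window [0,2] length 3 -- new best
  Position 3 ('f'): window [0,3] length 4 -- new best
  Position 4 ('g'): repeat (last at 1), move window start to 2
  Position 4 ('g'): window [2,4] length 3
  Position 5 ('f'): repeat (last at 3), move window start to 4
  Position 5 ('f'): window [4,5] length 2
  Position 6 ('a'): window [4,6] length 3
  Position 7 ('d'): window [4,7] length 4
  Position 8 ('c'): window [4,8] length 5 -- new best
  Position 9 ('e'): window [4,9] length 6 -- new best
  Position 10 ('a'): repeat (last at 6), move window start to 7
  Position 10 ('a'): window [7,10] length 4
Longest substring with no repeats: "gfadce" with length 6

6


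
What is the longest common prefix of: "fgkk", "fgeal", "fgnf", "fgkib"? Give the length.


Words: fgkk, fgeal, fgnf, fgkib
  Position 0: all 'f' => match
  Position 1: all 'g' => match
  Position 2: ('k', 'e', 'n', 'k') => mismatch, stop
LCP = "fg" (length 2)

2


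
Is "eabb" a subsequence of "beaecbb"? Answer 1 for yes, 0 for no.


Check if "eabb" is a subsequence of "beaecbb"
Greedy scan:
  Position 0 ('b'): no match needed
  Position 1 ('e'): matches sub[0] = 'e'
  Position 2 ('a'): matches sub[1] = 'a'
  Position 3 ('e'): no match needed
  Position 4 ('c'): no match needed
  Position 5 ('b'): matches sub[2] = 'b'
  Position 6 ('b'): matches sub[3] = 'b'
All 4 characters matched => is a subsequence

1


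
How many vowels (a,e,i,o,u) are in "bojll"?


Input: bojll
Checking each character:
  'b' at position 0: consonant
  'o' at position 1: vowel (running total: 1)
  'j' at position 2: consonant
  'l' at position 3: consonant
  'l' at position 4: consonant
Total vowels: 1

1


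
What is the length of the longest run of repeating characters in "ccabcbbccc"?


Input: "ccabcbbccc"
Scanning for longest run:
  Position 1 ('c'): continues run of 'c', length=2
  Position 2 ('a'): new char, reset run to 1
  Position 3 ('b'): new char, reset run to 1
  Position 4 ('c'): new char, reset run to 1
  Position 5 ('b'): new char, reset run to 1
  Position 6 ('b'): continues run of 'b', length=2
  Position 7 ('c'): new char, reset run to 1
  Position 8 ('c'): continues run of 'c', length=2
  Position 9 ('c'): continues run of 'c', length=3
Longest run: 'c' with length 3

3


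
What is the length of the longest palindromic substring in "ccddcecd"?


Input: "ccddcecd"
Checking substrings for palindromes:
  [3:8] "dcecd" (len 5) => palindrome
  [1:5] "cddc" (len 4) => palindrome
  [4:7] "cec" (len 3) => palindrome
  [0:2] "cc" (len 2) => palindrome
  [2:4] "dd" (len 2) => palindrome
Longest palindromic substring: "dcecd" with length 5

5


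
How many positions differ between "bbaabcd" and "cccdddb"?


Comparing "bbaabcd" and "cccdddb" position by position:
  Position 0: 'b' vs 'c' => DIFFER
  Position 1: 'b' vs 'c' => DIFFER
  Position 2: 'a' vs 'c' => DIFFER
  Position 3: 'a' vs 'd' => DIFFER
  Position 4: 'b' vs 'd' => DIFFER
  Position 5: 'c' vs 'd' => DIFFER
  Position 6: 'd' vs 'b' => DIFFER
Positions that differ: 7

7


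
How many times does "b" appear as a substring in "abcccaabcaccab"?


Searching for "b" in "abcccaabcaccab"
Scanning each position:
  Position 0: "a" => no
  Position 1: "b" => MATCH
  Position 2: "c" => no
  Position 3: "c" => no
  Position 4: "c" => no
  Position 5: "a" => no
  Position 6: "a" => no
  Position 7: "b" => MATCH
  Position 8: "c" => no
  Position 9: "a" => no
  Position 10: "c" => no
  Position 11: "c" => no
  Position 12: "a" => no
  Position 13: "b" => MATCH
Total occurrences: 3

3


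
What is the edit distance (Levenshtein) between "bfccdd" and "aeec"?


Computing edit distance: "bfccdd" -> "aeec"
DP table:
           a    e    e    c
      0    1    2    3    4
  b   1    1    2    3    4
  f   2    2    2    3    4
  c   3    3    3    3    3
  c   4    4    4    4    3
  d   5    5    5    5    4
  d   6    6    6    6    5
Edit distance = dp[6][4] = 5

5


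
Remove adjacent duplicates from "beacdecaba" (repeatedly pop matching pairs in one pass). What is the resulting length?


Input: beacdecaba
Stack-based adjacent duplicate removal:
  Read 'b': push. Stack: b
  Read 'e': push. Stack: be
  Read 'a': push. Stack: bea
  Read 'c': push. Stack: beac
  Read 'd': push. Stack: beacd
  Read 'e': push. Stack: beacde
  Read 'c': push. Stack: beacdec
  Read 'a': push. Stack: beacdeca
  Read 'b': push. Stack: beacdecab
  Read 'a': push. Stack: beacdecaba
Final stack: "beacdecaba" (length 10)

10


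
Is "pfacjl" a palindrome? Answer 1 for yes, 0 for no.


Input: pfacjl
Reversed: ljcafp
  Compare pos 0 ('p') with pos 5 ('l'): MISMATCH
  Compare pos 1 ('f') with pos 4 ('j'): MISMATCH
  Compare pos 2 ('a') with pos 3 ('c'): MISMATCH
Result: not a palindrome

0


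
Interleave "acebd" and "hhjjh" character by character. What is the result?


Interleaving "acebd" and "hhjjh":
  Position 0: 'a' from first, 'h' from second => "ah"
  Position 1: 'c' from first, 'h' from second => "ch"
  Position 2: 'e' from first, 'j' from second => "ej"
  Position 3: 'b' from first, 'j' from second => "bj"
  Position 4: 'd' from first, 'h' from second => "dh"
Result: ahchejbjdh

ahchejbjdh


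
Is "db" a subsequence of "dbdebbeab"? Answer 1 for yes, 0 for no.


Check if "db" is a subsequence of "dbdebbeab"
Greedy scan:
  Position 0 ('d'): matches sub[0] = 'd'
  Position 1 ('b'): matches sub[1] = 'b'
  Position 2 ('d'): no match needed
  Position 3 ('e'): no match needed
  Position 4 ('b'): no match needed
  Position 5 ('b'): no match needed
  Position 6 ('e'): no match needed
  Position 7 ('a'): no match needed
  Position 8 ('b'): no match needed
All 2 characters matched => is a subsequence

1


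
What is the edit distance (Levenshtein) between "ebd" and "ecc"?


Computing edit distance: "ebd" -> "ecc"
DP table:
           e    c    c
      0    1    2    3
  e   1    0    1    2
  b   2    1    1    2
  d   3    2    2    2
Edit distance = dp[3][3] = 2

2


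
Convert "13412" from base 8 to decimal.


Input: "13412" in base 8
Positional expansion:
  Digit '1' (value 1) x 8^4 = 4096
  Digit '3' (value 3) x 8^3 = 1536
  Digit '4' (value 4) x 8^2 = 256
  Digit '1' (value 1) x 8^1 = 8
  Digit '2' (value 2) x 8^0 = 2
Sum = 5898

5898


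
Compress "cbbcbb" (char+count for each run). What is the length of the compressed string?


Input: cbbcbb
Runs:
  'c' x 1 => "c1"
  'b' x 2 => "b2"
  'c' x 1 => "c1"
  'b' x 2 => "b2"
Compressed: "c1b2c1b2"
Compressed length: 8

8


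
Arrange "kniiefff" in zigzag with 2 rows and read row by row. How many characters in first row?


Zigzag "kniiefff" into 2 rows:
Placing characters:
  'k' => row 0
  'n' => row 1
  'i' => row 0
  'i' => row 1
  'e' => row 0
  'f' => row 1
  'f' => row 0
  'f' => row 1
Rows:
  Row 0: "kief"
  Row 1: "niff"
First row length: 4

4


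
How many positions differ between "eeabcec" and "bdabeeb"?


Comparing "eeabcec" and "bdabeeb" position by position:
  Position 0: 'e' vs 'b' => DIFFER
  Position 1: 'e' vs 'd' => DIFFER
  Position 2: 'a' vs 'a' => same
  Position 3: 'b' vs 'b' => same
  Position 4: 'c' vs 'e' => DIFFER
  Position 5: 'e' vs 'e' => same
  Position 6: 'c' vs 'b' => DIFFER
Positions that differ: 4

4


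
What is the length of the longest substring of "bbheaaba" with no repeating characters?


Input: "bbheaaba"
Sliding window (track last position of each char):
  Position 0 ('b'): window [0,0] length 1 -- new best
  Position 1 ('b'): repeat (last at 0), move window start to 1
  Position 1 ('b'): window [1,1] length 1
  Position 2 ('h'): window [1,2] length 2 -- new best
  Position 3 ('e'): window [1,3] length 3 -- new best
  Position 4 ('a'): window [1,4] length 4 -- new best
  Position 5 ('a'): repeat (last at 4), move window start to 5
  Position 5 ('a'): window [5,5] length 1
  Position 6 ('b'): window [5,6] length 2
  Position 7 ('a'): repeat (last at 5), move window start to 6
  Position 7 ('a'): window [6,7] length 2
Longest substring with no repeats: "bhea" with length 4

4


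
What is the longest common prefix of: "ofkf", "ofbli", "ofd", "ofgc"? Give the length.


Words: ofkf, ofbli, ofd, ofgc
  Position 0: all 'o' => match
  Position 1: all 'f' => match
  Position 2: ('k', 'b', 'd', 'g') => mismatch, stop
LCP = "of" (length 2)

2


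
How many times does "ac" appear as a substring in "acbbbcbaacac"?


Searching for "ac" in "acbbbcbaacac"
Scanning each position:
  Position 0: "ac" => MATCH
  Position 1: "cb" => no
  Position 2: "bb" => no
  Position 3: "bb" => no
  Position 4: "bc" => no
  Position 5: "cb" => no
  Position 6: "ba" => no
  Position 7: "aa" => no
  Position 8: "ac" => MATCH
  Position 9: "ca" => no
  Position 10: "ac" => MATCH
Total occurrences: 3

3


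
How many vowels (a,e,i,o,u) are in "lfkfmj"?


Input: lfkfmj
Checking each character:
  'l' at position 0: consonant
  'f' at position 1: consonant
  'k' at position 2: consonant
  'f' at position 3: consonant
  'm' at position 4: consonant
  'j' at position 5: consonant
Total vowels: 0

0


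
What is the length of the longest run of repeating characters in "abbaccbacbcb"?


Input: "abbaccbacbcb"
Scanning for longest run:
  Position 1 ('b'): new char, reset run to 1
  Position 2 ('b'): continues run of 'b', length=2
  Position 3 ('a'): new char, reset run to 1
  Position 4 ('c'): new char, reset run to 1
  Position 5 ('c'): continues run of 'c', length=2
  Position 6 ('b'): new char, reset run to 1
  Position 7 ('a'): new char, reset run to 1
  Position 8 ('c'): new char, reset run to 1
  Position 9 ('b'): new char, reset run to 1
  Position 10 ('c'): new char, reset run to 1
  Position 11 ('b'): new char, reset run to 1
Longest run: 'b' with length 2

2


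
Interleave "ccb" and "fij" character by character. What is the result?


Interleaving "ccb" and "fij":
  Position 0: 'c' from first, 'f' from second => "cf"
  Position 1: 'c' from first, 'i' from second => "ci"
  Position 2: 'b' from first, 'j' from second => "bj"
Result: cfcibj

cfcibj


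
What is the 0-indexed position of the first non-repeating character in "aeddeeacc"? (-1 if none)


Input: aeddeeacc
Character frequencies:
  'a': 2
  'c': 2
  'd': 2
  'e': 3
Scanning left to right for freq == 1:
  Position 0 ('a'): freq=2, skip
  Position 1 ('e'): freq=3, skip
  Position 2 ('d'): freq=2, skip
  Position 3 ('d'): freq=2, skip
  Position 4 ('e'): freq=3, skip
  Position 5 ('e'): freq=3, skip
  Position 6 ('a'): freq=2, skip
  Position 7 ('c'): freq=2, skip
  Position 8 ('c'): freq=2, skip
  No unique character found => answer = -1

-1


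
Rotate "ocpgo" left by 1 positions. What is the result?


Input: "ocpgo", rotate left by 1
First 1 characters: "o"
Remaining characters: "cpgo"
Concatenate remaining + first: "cpgo" + "o" = "cpgoo"

cpgoo


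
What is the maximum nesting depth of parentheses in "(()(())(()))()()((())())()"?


Input: "(()(())(()))()()((())())()"
Tracking depth:
  Position 0 '(': depth becomes 1
  Position 1 '(': depth becomes 2
  Position 2 ')': depth becomes 1
  Position 3 '(': depth becomes 2
  Position 4 '(': depth becomes 3
  Position 5 ')': depth becomes 2
  Position 6 ')': depth becomes 1
  Position 7 '(': depth becomes 2
  Position 8 '(': depth becomes 3
  Position 9 ')': depth becomes 2
  Position 10 ')': depth becomes 1
  Position 11 ')': depth becomes 0
  Position 12 '(': depth becomes 1
  Position 13 ')': depth becomes 0
  Position 14 '(': depth becomes 1
  Position 15 ')': depth becomes 0
  Position 16 '(': depth becomes 1
  Position 17 '(': depth becomes 2
  Position 18 '(': depth becomes 3
  Position 19 ')': depth becomes 2
  Position 20 ')': depth becomes 1
  Position 21 '(': depth becomes 2
  Position 22 ')': depth becomes 1
  Position 23 ')': depth becomes 0
  Position 24 '(': depth becomes 1
  Position 25 ')': depth becomes 0
Maximum depth reached: 3

3
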